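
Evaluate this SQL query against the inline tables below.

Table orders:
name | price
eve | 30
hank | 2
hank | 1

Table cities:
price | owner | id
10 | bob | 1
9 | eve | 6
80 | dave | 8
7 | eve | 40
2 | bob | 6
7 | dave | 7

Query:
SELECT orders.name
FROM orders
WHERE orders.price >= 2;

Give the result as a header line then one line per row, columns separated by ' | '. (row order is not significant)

== RESULT ==
orders.name
eve
hank

Derivation:
After WHERE (2 rows):
orders.name | orders.price
eve | 30
hank | 2
After SELECT (2 rows):
orders.name
eve
hank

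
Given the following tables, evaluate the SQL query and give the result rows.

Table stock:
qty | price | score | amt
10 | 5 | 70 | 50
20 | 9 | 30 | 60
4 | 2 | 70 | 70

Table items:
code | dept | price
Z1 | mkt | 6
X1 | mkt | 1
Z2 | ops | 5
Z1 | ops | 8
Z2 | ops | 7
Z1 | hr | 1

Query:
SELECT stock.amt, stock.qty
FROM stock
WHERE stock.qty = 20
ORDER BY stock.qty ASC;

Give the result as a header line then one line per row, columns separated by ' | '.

== RESULT ==
stock.amt | stock.qty
60 | 20

Derivation:
After WHERE (1 rows):
stock.qty | stock.price | stock.score | stock.amt
20 | 9 | 30 | 60
After SELECT (1 rows):
stock.amt | stock.qty
60 | 20
After ORDER BY (1 rows):
stock.amt | stock.qty
60 | 20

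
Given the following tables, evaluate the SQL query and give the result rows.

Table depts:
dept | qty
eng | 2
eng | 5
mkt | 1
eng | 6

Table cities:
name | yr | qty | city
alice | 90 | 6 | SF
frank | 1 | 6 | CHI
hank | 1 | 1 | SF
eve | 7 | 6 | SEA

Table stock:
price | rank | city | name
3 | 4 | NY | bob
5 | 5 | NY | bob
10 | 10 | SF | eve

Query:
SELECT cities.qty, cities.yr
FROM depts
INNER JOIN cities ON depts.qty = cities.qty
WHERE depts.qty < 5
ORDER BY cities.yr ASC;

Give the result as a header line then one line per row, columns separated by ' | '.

== RESULT ==
cities.qty | cities.yr
1 | 1

Derivation:
After JOIN cities (4 rows):
depts.dept | depts.qty | cities.name | cities.yr | cities.qty | cities.city
mkt | 1 | hank | 1 | 1 | SF
eng | 6 | alice | 90 | 6 | SF
eng | 6 | frank | 1 | 6 | CHI
eng | 6 | eve | 7 | 6 | SEA
After WHERE (1 rows):
depts.dept | depts.qty | cities.name | cities.yr | cities.qty | cities.city
mkt | 1 | hank | 1 | 1 | SF
After SELECT (1 rows):
cities.qty | cities.yr
1 | 1
After ORDER BY (1 rows):
cities.qty | cities.yr
1 | 1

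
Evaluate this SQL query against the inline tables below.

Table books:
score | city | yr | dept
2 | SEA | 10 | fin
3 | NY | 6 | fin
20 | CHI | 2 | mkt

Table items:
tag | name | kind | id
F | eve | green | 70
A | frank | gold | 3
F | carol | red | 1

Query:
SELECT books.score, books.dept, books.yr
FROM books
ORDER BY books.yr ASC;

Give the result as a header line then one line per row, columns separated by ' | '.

After SELECT (3 rows):
books.score | books.dept | books.yr
2 | fin | 10
3 | fin | 6
20 | mkt | 2
After ORDER BY (3 rows):
books.score | books.dept | books.yr
20 | mkt | 2
3 | fin | 6
2 | fin | 10

== RESULT ==
books.score | books.dept | books.yr
20 | mkt | 2
3 | fin | 6
2 | fin | 10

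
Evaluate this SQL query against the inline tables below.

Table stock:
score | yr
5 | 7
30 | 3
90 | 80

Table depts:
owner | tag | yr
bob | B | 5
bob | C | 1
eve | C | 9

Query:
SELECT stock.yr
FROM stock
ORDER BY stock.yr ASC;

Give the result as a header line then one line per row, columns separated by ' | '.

After SELECT (3 rows):
stock.yr
7
3
80
After ORDER BY (3 rows):
stock.yr
3
7
80

== RESULT ==
stock.yr
3
7
80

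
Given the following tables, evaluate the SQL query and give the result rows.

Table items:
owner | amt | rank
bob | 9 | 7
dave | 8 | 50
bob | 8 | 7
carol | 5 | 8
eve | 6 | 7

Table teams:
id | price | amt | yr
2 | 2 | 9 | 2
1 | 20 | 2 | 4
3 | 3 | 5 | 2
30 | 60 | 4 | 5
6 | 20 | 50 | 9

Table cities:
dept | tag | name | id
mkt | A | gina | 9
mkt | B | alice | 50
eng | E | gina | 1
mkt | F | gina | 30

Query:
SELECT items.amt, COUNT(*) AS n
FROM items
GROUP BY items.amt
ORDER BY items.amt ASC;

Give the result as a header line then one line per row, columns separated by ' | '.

After GROUP BY (4 rows):
items.amt | n
9 | 1
8 | 2
5 | 1
6 | 1
After ORDER BY (4 rows):
items.amt | n
5 | 1
6 | 1
8 | 2
9 | 1

== RESULT ==
items.amt | n
5 | 1
6 | 1
8 | 2
9 | 1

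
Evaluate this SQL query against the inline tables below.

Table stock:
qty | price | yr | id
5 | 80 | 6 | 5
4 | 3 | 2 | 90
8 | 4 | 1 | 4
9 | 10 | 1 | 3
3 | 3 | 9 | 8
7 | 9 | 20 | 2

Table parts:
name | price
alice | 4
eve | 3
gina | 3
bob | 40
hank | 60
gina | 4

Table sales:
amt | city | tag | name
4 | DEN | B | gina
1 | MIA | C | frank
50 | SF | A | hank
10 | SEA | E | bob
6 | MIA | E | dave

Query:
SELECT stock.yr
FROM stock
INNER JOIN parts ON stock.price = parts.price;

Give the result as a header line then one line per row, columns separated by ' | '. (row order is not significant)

== RESULT ==
stock.yr
2
2
1
1
9
9

Derivation:
After JOIN parts (6 rows):
stock.qty | stock.price | stock.yr | stock.id | parts.name | parts.price
4 | 3 | 2 | 90 | eve | 3
4 | 3 | 2 | 90 | gina | 3
8 | 4 | 1 | 4 | alice | 4
8 | 4 | 1 | 4 | gina | 4
3 | 3 | 9 | 8 | eve | 3
3 | 3 | 9 | 8 | gina | 3
After SELECT (6 rows):
stock.yr
2
2
1
1
9
9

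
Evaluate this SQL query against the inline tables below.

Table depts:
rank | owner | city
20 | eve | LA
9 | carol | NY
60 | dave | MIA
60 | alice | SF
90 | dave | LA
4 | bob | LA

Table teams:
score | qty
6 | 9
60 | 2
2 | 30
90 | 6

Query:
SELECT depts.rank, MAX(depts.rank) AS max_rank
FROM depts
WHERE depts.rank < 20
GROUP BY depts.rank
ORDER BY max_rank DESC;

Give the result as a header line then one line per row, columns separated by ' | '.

== RESULT ==
depts.rank | max_rank
9 | 9
4 | 4

Derivation:
After WHERE (2 rows):
depts.rank | depts.owner | depts.city
9 | carol | NY
4 | bob | LA
After GROUP BY (2 rows):
depts.rank | max_rank
9 | 9
4 | 4
After ORDER BY (2 rows):
depts.rank | max_rank
9 | 9
4 | 4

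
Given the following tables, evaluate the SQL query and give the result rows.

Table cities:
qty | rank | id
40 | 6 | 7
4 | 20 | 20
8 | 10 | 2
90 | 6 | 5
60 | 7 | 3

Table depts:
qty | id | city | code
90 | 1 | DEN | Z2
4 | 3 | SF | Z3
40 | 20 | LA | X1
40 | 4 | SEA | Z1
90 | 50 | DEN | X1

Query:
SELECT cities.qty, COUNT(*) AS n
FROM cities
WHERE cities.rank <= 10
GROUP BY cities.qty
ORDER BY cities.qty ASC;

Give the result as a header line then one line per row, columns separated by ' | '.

After WHERE (4 rows):
cities.qty | cities.rank | cities.id
40 | 6 | 7
8 | 10 | 2
90 | 6 | 5
60 | 7 | 3
After GROUP BY (4 rows):
cities.qty | n
40 | 1
8 | 1
90 | 1
60 | 1
After ORDER BY (4 rows):
cities.qty | n
8 | 1
40 | 1
60 | 1
90 | 1

== RESULT ==
cities.qty | n
8 | 1
40 | 1
60 | 1
90 | 1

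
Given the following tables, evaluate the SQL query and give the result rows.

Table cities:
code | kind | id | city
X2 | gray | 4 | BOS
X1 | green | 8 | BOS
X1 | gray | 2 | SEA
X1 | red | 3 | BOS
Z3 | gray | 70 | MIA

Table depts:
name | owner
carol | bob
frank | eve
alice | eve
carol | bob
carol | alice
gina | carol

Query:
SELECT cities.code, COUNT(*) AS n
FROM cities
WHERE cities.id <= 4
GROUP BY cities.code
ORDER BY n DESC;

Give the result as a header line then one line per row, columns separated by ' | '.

== RESULT ==
cities.code | n
X1 | 2
X2 | 1

Derivation:
After WHERE (3 rows):
cities.code | cities.kind | cities.id | cities.city
X2 | gray | 4 | BOS
X1 | gray | 2 | SEA
X1 | red | 3 | BOS
After GROUP BY (2 rows):
cities.code | n
X2 | 1
X1 | 2
After ORDER BY (2 rows):
cities.code | n
X1 | 2
X2 | 1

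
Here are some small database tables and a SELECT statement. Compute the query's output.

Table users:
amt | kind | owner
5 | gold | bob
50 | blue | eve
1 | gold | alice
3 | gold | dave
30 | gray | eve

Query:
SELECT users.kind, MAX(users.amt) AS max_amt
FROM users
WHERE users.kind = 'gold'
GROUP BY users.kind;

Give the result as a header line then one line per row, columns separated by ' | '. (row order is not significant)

== RESULT ==
users.kind | max_amt
gold | 5

Derivation:
After WHERE (3 rows):
users.amt | users.kind | users.owner
5 | gold | bob
1 | gold | alice
3 | gold | dave
After GROUP BY (1 rows):
users.kind | max_amt
gold | 5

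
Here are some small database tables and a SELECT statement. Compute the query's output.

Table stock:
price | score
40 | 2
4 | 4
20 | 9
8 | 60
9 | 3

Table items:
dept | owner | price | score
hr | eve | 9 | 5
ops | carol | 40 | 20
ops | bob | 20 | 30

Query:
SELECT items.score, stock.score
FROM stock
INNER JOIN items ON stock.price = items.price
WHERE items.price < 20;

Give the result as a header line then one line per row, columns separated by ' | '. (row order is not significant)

== RESULT ==
items.score | stock.score
5 | 3

Derivation:
After JOIN items (3 rows):
stock.price | stock.score | items.dept | items.owner | items.price | items.score
40 | 2 | ops | carol | 40 | 20
20 | 9 | ops | bob | 20 | 30
9 | 3 | hr | eve | 9 | 5
After WHERE (1 rows):
stock.price | stock.score | items.dept | items.owner | items.price | items.score
9 | 3 | hr | eve | 9 | 5
After SELECT (1 rows):
items.score | stock.score
5 | 3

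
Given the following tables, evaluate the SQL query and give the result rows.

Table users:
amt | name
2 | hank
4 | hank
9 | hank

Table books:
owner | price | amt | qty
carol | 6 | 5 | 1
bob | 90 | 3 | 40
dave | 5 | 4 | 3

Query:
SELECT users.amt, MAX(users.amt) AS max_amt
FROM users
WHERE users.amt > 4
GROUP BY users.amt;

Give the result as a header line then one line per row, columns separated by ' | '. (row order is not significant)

== RESULT ==
users.amt | max_amt
9 | 9

Derivation:
After WHERE (1 rows):
users.amt | users.name
9 | hank
After GROUP BY (1 rows):
users.amt | max_amt
9 | 9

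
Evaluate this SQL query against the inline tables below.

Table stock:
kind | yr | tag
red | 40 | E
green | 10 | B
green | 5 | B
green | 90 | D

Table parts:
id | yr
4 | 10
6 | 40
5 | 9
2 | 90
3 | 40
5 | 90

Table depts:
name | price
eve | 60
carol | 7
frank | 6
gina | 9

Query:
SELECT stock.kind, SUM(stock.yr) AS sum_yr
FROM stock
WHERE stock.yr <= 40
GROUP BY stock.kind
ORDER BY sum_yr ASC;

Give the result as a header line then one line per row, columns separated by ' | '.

After WHERE (3 rows):
stock.kind | stock.yr | stock.tag
red | 40 | E
green | 10 | B
green | 5 | B
After GROUP BY (2 rows):
stock.kind | sum_yr
red | 40
green | 15
After ORDER BY (2 rows):
stock.kind | sum_yr
green | 15
red | 40

== RESULT ==
stock.kind | sum_yr
green | 15
red | 40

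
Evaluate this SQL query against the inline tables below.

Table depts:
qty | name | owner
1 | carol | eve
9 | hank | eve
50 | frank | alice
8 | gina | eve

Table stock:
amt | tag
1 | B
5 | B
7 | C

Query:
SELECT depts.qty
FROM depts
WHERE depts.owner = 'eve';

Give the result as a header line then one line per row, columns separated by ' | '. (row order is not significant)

After WHERE (3 rows):
depts.qty | depts.name | depts.owner
1 | carol | eve
9 | hank | eve
8 | gina | eve
After SELECT (3 rows):
depts.qty
1
9
8

== RESULT ==
depts.qty
1
9
8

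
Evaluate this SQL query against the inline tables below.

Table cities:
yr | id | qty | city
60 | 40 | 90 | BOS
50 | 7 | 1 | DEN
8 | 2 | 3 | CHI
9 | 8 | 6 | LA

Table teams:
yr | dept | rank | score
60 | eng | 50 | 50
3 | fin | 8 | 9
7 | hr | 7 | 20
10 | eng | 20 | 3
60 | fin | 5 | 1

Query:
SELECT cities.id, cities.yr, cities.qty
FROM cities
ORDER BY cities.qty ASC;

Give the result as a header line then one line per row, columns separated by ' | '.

== RESULT ==
cities.id | cities.yr | cities.qty
7 | 50 | 1
2 | 8 | 3
8 | 9 | 6
40 | 60 | 90

Derivation:
After SELECT (4 rows):
cities.id | cities.yr | cities.qty
40 | 60 | 90
7 | 50 | 1
2 | 8 | 3
8 | 9 | 6
After ORDER BY (4 rows):
cities.id | cities.yr | cities.qty
7 | 50 | 1
2 | 8 | 3
8 | 9 | 6
40 | 60 | 90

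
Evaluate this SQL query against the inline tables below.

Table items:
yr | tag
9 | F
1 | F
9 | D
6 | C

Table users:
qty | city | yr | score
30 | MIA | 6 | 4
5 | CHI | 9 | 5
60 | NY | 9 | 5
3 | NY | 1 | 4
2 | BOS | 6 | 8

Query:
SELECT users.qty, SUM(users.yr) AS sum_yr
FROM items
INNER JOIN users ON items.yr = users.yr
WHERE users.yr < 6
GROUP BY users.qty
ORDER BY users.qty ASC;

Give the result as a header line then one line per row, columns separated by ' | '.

== RESULT ==
users.qty | sum_yr
3 | 1

Derivation:
After JOIN users (7 rows):
items.yr | items.tag | users.qty | users.city | users.yr | users.score
9 | F | 5 | CHI | 9 | 5
9 | F | 60 | NY | 9 | 5
1 | F | 3 | NY | 1 | 4
9 | D | 5 | CHI | 9 | 5
9 | D | 60 | NY | 9 | 5
6 | C | 30 | MIA | 6 | 4
6 | C | 2 | BOS | 6 | 8
After WHERE (1 rows):
items.yr | items.tag | users.qty | users.city | users.yr | users.score
1 | F | 3 | NY | 1 | 4
After GROUP BY (1 rows):
users.qty | sum_yr
3 | 1
After ORDER BY (1 rows):
users.qty | sum_yr
3 | 1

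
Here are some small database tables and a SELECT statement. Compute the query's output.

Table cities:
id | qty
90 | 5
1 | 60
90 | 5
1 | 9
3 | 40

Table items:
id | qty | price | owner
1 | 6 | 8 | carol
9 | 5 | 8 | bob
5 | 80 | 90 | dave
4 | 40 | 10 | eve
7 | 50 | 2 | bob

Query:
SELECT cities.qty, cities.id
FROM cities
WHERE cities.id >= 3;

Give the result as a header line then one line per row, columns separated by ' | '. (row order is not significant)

== RESULT ==
cities.qty | cities.id
5 | 90
5 | 90
40 | 3

Derivation:
After WHERE (3 rows):
cities.id | cities.qty
90 | 5
90 | 5
3 | 40
After SELECT (3 rows):
cities.qty | cities.id
5 | 90
5 | 90
40 | 3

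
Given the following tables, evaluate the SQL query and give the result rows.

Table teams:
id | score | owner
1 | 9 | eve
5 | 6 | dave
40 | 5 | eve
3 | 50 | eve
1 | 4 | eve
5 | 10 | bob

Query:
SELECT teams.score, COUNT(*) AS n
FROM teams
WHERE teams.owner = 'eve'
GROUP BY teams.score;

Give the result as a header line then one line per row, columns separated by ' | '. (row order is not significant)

== RESULT ==
teams.score | n
9 | 1
5 | 1
50 | 1
4 | 1

Derivation:
After WHERE (4 rows):
teams.id | teams.score | teams.owner
1 | 9 | eve
40 | 5 | eve
3 | 50 | eve
1 | 4 | eve
After GROUP BY (4 rows):
teams.score | n
9 | 1
5 | 1
50 | 1
4 | 1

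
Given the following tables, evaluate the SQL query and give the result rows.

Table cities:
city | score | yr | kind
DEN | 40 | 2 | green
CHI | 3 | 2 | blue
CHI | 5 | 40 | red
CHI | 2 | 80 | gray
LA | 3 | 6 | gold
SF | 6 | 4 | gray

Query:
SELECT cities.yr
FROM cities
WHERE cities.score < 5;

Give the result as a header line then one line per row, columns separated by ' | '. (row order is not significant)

== RESULT ==
cities.yr
2
80
6

Derivation:
After WHERE (3 rows):
cities.city | cities.score | cities.yr | cities.kind
CHI | 3 | 2 | blue
CHI | 2 | 80 | gray
LA | 3 | 6 | gold
After SELECT (3 rows):
cities.yr
2
80
6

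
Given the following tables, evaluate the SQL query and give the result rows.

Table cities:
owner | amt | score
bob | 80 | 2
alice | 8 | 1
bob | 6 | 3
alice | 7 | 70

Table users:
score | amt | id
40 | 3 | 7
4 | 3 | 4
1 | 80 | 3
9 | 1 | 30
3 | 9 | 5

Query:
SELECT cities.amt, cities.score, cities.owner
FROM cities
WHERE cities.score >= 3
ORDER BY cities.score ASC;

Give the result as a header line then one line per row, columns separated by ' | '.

== RESULT ==
cities.amt | cities.score | cities.owner
6 | 3 | bob
7 | 70 | alice

Derivation:
After WHERE (2 rows):
cities.owner | cities.amt | cities.score
bob | 6 | 3
alice | 7 | 70
After SELECT (2 rows):
cities.amt | cities.score | cities.owner
6 | 3 | bob
7 | 70 | alice
After ORDER BY (2 rows):
cities.amt | cities.score | cities.owner
6 | 3 | bob
7 | 70 | alice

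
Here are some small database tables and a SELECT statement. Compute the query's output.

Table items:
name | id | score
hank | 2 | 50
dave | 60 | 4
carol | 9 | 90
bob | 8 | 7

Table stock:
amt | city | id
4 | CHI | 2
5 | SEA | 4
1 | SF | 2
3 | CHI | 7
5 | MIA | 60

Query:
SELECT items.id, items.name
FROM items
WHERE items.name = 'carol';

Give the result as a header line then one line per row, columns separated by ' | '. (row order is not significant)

After WHERE (1 rows):
items.name | items.id | items.score
carol | 9 | 90
After SELECT (1 rows):
items.id | items.name
9 | carol

== RESULT ==
items.id | items.name
9 | carol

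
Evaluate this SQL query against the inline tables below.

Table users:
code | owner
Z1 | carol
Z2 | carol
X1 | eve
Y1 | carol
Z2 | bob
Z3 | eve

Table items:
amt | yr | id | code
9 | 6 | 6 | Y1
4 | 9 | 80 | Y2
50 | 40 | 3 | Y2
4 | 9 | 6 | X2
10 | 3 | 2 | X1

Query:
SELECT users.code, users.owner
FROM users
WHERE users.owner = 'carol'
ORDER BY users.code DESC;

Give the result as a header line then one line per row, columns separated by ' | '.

After WHERE (3 rows):
users.code | users.owner
Z1 | carol
Z2 | carol
Y1 | carol
After SELECT (3 rows):
users.code | users.owner
Z1 | carol
Z2 | carol
Y1 | carol
After ORDER BY (3 rows):
users.code | users.owner
Z2 | carol
Z1 | carol
Y1 | carol

== RESULT ==
users.code | users.owner
Z2 | carol
Z1 | carol
Y1 | carol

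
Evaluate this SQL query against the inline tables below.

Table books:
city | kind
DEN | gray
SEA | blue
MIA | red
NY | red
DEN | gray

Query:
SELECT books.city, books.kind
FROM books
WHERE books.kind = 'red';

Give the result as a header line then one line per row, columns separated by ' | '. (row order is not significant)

After WHERE (2 rows):
books.city | books.kind
MIA | red
NY | red
After SELECT (2 rows):
books.city | books.kind
MIA | red
NY | red

== RESULT ==
books.city | books.kind
MIA | red
NY | red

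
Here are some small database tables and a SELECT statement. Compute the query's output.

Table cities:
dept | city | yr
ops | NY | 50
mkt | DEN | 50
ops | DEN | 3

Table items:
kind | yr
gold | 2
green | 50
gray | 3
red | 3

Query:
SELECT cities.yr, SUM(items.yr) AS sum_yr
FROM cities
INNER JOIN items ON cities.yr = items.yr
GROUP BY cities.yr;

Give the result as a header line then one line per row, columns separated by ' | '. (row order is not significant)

== RESULT ==
cities.yr | sum_yr
50 | 100
3 | 6

Derivation:
After JOIN items (4 rows):
cities.dept | cities.city | cities.yr | items.kind | items.yr
ops | NY | 50 | green | 50
mkt | DEN | 50 | green | 50
ops | DEN | 3 | gray | 3
ops | DEN | 3 | red | 3
After GROUP BY (2 rows):
cities.yr | sum_yr
50 | 100
3 | 6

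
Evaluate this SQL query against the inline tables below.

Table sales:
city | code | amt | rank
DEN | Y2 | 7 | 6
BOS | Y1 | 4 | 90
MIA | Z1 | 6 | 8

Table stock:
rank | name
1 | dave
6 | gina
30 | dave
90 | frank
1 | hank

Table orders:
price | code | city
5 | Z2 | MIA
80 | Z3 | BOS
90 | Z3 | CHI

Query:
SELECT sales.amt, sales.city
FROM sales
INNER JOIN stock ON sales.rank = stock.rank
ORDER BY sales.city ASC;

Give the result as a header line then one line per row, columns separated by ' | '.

== RESULT ==
sales.amt | sales.city
4 | BOS
7 | DEN

Derivation:
After JOIN stock (2 rows):
sales.city | sales.code | sales.amt | sales.rank | stock.rank | stock.name
DEN | Y2 | 7 | 6 | 6 | gina
BOS | Y1 | 4 | 90 | 90 | frank
After SELECT (2 rows):
sales.amt | sales.city
7 | DEN
4 | BOS
After ORDER BY (2 rows):
sales.amt | sales.city
4 | BOS
7 | DEN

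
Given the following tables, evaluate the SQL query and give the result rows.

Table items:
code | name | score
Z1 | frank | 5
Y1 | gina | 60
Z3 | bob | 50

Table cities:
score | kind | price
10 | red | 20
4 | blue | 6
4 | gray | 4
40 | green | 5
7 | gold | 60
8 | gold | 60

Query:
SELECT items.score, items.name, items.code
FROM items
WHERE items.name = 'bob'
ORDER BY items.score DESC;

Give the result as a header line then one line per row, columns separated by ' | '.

== RESULT ==
items.score | items.name | items.code
50 | bob | Z3

Derivation:
After WHERE (1 rows):
items.code | items.name | items.score
Z3 | bob | 50
After SELECT (1 rows):
items.score | items.name | items.code
50 | bob | Z3
After ORDER BY (1 rows):
items.score | items.name | items.code
50 | bob | Z3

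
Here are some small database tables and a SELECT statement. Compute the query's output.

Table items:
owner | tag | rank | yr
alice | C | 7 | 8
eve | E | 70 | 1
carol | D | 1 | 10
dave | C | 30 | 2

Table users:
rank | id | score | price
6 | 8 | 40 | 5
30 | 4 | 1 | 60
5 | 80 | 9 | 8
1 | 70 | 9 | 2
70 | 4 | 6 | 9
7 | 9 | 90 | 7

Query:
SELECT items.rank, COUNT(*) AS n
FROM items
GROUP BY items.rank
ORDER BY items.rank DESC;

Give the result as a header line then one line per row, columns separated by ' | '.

== RESULT ==
items.rank | n
70 | 1
30 | 1
7 | 1
1 | 1

Derivation:
After GROUP BY (4 rows):
items.rank | n
7 | 1
70 | 1
1 | 1
30 | 1
After ORDER BY (4 rows):
items.rank | n
70 | 1
30 | 1
7 | 1
1 | 1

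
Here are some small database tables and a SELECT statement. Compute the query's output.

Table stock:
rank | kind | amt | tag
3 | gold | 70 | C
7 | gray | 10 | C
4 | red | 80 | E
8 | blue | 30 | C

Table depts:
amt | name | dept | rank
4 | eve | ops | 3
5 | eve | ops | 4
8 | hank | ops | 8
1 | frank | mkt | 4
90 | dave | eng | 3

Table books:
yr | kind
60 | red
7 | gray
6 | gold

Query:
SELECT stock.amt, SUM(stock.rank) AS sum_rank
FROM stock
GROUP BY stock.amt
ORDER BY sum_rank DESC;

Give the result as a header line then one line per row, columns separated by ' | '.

After GROUP BY (4 rows):
stock.amt | sum_rank
70 | 3
10 | 7
80 | 4
30 | 8
After ORDER BY (4 rows):
stock.amt | sum_rank
30 | 8
10 | 7
80 | 4
70 | 3

== RESULT ==
stock.amt | sum_rank
30 | 8
10 | 7
80 | 4
70 | 3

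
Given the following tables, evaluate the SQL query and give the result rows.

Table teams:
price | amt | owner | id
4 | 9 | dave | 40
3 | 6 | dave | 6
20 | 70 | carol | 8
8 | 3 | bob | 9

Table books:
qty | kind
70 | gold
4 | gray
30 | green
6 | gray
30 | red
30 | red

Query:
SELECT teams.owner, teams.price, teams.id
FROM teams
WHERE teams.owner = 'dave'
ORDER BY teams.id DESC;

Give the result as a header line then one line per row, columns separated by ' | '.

== RESULT ==
teams.owner | teams.price | teams.id
dave | 4 | 40
dave | 3 | 6

Derivation:
After WHERE (2 rows):
teams.price | teams.amt | teams.owner | teams.id
4 | 9 | dave | 40
3 | 6 | dave | 6
After SELECT (2 rows):
teams.owner | teams.price | teams.id
dave | 4 | 40
dave | 3 | 6
After ORDER BY (2 rows):
teams.owner | teams.price | teams.id
dave | 4 | 40
dave | 3 | 6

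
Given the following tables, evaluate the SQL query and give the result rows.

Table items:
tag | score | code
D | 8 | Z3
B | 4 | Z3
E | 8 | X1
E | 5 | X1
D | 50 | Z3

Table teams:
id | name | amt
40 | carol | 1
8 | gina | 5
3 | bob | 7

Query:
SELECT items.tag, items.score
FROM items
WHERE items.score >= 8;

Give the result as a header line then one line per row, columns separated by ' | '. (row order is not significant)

== RESULT ==
items.tag | items.score
D | 8
E | 8
D | 50

Derivation:
After WHERE (3 rows):
items.tag | items.score | items.code
D | 8 | Z3
E | 8 | X1
D | 50 | Z3
After SELECT (3 rows):
items.tag | items.score
D | 8
E | 8
D | 50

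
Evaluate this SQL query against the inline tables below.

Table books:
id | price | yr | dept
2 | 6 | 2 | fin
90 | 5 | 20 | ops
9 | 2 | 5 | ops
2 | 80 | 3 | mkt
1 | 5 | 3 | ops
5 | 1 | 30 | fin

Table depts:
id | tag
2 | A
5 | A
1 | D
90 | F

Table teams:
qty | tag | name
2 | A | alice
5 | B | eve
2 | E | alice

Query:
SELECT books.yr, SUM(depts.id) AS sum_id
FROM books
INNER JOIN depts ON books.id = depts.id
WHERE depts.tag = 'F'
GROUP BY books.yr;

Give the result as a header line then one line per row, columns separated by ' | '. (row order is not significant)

== RESULT ==
books.yr | sum_id
20 | 90

Derivation:
After JOIN depts (5 rows):
books.id | books.price | books.yr | books.dept | depts.id | depts.tag
2 | 6 | 2 | fin | 2 | A
90 | 5 | 20 | ops | 90 | F
2 | 80 | 3 | mkt | 2 | A
1 | 5 | 3 | ops | 1 | D
5 | 1 | 30 | fin | 5 | A
After WHERE (1 rows):
books.id | books.price | books.yr | books.dept | depts.id | depts.tag
90 | 5 | 20 | ops | 90 | F
After GROUP BY (1 rows):
books.yr | sum_id
20 | 90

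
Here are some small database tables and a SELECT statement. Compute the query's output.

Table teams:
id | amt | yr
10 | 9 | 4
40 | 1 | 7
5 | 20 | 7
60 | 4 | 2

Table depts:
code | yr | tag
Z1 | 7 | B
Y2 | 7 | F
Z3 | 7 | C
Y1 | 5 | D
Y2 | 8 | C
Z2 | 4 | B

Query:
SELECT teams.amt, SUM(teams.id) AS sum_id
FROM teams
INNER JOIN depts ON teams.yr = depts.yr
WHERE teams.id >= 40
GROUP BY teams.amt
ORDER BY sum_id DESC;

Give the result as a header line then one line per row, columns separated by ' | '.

After JOIN depts (7 rows):
teams.id | teams.amt | teams.yr | depts.code | depts.yr | depts.tag
10 | 9 | 4 | Z2 | 4 | B
40 | 1 | 7 | Z1 | 7 | B
40 | 1 | 7 | Y2 | 7 | F
40 | 1 | 7 | Z3 | 7 | C
5 | 20 | 7 | Z1 | 7 | B
5 | 20 | 7 | Y2 | 7 | F
5 | 20 | 7 | Z3 | 7 | C
After WHERE (3 rows):
teams.id | teams.amt | teams.yr | depts.code | depts.yr | depts.tag
40 | 1 | 7 | Z1 | 7 | B
40 | 1 | 7 | Y2 | 7 | F
40 | 1 | 7 | Z3 | 7 | C
After GROUP BY (1 rows):
teams.amt | sum_id
1 | 120
After ORDER BY (1 rows):
teams.amt | sum_id
1 | 120

== RESULT ==
teams.amt | sum_id
1 | 120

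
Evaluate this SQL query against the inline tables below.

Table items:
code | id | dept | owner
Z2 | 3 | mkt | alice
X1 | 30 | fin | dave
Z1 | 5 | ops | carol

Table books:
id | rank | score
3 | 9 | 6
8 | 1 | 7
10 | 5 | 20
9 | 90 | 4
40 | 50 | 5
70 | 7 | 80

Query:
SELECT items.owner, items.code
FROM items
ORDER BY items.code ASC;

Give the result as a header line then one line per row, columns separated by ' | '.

After SELECT (3 rows):
items.owner | items.code
alice | Z2
dave | X1
carol | Z1
After ORDER BY (3 rows):
items.owner | items.code
dave | X1
carol | Z1
alice | Z2

== RESULT ==
items.owner | items.code
dave | X1
carol | Z1
alice | Z2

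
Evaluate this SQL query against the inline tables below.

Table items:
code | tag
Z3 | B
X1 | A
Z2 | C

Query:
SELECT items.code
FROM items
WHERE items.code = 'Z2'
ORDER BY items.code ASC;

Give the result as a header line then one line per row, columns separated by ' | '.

After WHERE (1 rows):
items.code | items.tag
Z2 | C
After SELECT (1 rows):
items.code
Z2
After ORDER BY (1 rows):
items.code
Z2

== RESULT ==
items.code
Z2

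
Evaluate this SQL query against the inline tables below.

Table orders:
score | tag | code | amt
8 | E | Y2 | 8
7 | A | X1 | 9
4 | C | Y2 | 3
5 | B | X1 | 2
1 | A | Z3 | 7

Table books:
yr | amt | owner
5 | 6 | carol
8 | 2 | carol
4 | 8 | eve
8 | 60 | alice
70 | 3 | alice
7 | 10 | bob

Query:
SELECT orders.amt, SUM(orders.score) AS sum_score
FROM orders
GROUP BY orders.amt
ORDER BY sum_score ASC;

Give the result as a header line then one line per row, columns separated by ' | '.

== RESULT ==
orders.amt | sum_score
7 | 1
3 | 4
2 | 5
9 | 7
8 | 8

Derivation:
After GROUP BY (5 rows):
orders.amt | sum_score
8 | 8
9 | 7
3 | 4
2 | 5
7 | 1
After ORDER BY (5 rows):
orders.amt | sum_score
7 | 1
3 | 4
2 | 5
9 | 7
8 | 8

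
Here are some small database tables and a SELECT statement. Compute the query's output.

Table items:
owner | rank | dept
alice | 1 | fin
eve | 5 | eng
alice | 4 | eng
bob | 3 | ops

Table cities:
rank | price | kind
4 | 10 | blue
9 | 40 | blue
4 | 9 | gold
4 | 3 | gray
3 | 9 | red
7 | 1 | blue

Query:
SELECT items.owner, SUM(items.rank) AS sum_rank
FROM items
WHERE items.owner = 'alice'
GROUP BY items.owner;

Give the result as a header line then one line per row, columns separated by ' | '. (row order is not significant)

After WHERE (2 rows):
items.owner | items.rank | items.dept
alice | 1 | fin
alice | 4 | eng
After GROUP BY (1 rows):
items.owner | sum_rank
alice | 5

== RESULT ==
items.owner | sum_rank
alice | 5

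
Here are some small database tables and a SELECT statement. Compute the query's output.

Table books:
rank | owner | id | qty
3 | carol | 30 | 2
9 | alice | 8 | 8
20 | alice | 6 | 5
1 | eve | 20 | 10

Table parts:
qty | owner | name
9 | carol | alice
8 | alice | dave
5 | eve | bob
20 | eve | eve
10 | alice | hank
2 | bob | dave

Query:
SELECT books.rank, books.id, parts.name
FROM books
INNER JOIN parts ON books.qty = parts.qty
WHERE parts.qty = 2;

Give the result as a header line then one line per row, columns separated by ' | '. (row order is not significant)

After JOIN parts (4 rows):
books.rank | books.owner | books.id | books.qty | parts.qty | parts.owner | parts.name
3 | carol | 30 | 2 | 2 | bob | dave
9 | alice | 8 | 8 | 8 | alice | dave
20 | alice | 6 | 5 | 5 | eve | bob
1 | eve | 20 | 10 | 10 | alice | hank
After WHERE (1 rows):
books.rank | books.owner | books.id | books.qty | parts.qty | parts.owner | parts.name
3 | carol | 30 | 2 | 2 | bob | dave
After SELECT (1 rows):
books.rank | books.id | parts.name
3 | 30 | dave

== RESULT ==
books.rank | books.id | parts.name
3 | 30 | dave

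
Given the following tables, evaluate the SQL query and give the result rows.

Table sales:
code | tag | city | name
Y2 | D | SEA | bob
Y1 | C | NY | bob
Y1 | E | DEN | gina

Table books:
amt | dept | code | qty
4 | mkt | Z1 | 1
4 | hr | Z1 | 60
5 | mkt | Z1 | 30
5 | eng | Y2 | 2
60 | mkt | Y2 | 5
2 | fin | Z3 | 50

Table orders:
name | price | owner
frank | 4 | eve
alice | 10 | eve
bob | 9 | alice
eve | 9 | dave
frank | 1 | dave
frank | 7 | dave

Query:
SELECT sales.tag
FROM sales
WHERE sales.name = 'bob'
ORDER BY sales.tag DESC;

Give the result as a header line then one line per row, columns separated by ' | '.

After WHERE (2 rows):
sales.code | sales.tag | sales.city | sales.name
Y2 | D | SEA | bob
Y1 | C | NY | bob
After SELECT (2 rows):
sales.tag
D
C
After ORDER BY (2 rows):
sales.tag
D
C

== RESULT ==
sales.tag
D
C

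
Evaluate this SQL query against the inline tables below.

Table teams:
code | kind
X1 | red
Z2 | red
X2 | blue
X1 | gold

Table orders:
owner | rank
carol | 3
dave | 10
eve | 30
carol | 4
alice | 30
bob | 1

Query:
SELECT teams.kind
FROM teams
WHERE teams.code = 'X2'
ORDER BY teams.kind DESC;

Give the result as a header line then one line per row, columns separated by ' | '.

After WHERE (1 rows):
teams.code | teams.kind
X2 | blue
After SELECT (1 rows):
teams.kind
blue
After ORDER BY (1 rows):
teams.kind
blue

== RESULT ==
teams.kind
blue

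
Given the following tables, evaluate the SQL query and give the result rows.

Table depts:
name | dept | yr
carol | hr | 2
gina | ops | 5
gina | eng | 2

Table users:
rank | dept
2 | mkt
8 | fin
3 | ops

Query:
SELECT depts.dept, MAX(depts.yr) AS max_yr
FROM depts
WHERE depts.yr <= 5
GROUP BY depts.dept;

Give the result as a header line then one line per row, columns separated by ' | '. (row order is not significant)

After WHERE (3 rows):
depts.name | depts.dept | depts.yr
carol | hr | 2
gina | ops | 5
gina | eng | 2
After GROUP BY (3 rows):
depts.dept | max_yr
hr | 2
ops | 5
eng | 2

== RESULT ==
depts.dept | max_yr
hr | 2
ops | 5
eng | 2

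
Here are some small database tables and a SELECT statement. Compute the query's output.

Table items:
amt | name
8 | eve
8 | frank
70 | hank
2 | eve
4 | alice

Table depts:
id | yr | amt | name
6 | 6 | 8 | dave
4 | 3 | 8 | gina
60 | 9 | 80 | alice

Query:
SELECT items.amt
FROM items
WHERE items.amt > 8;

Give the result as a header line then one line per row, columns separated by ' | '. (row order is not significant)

== RESULT ==
items.amt
70

Derivation:
After WHERE (1 rows):
items.amt | items.name
70 | hank
After SELECT (1 rows):
items.amt
70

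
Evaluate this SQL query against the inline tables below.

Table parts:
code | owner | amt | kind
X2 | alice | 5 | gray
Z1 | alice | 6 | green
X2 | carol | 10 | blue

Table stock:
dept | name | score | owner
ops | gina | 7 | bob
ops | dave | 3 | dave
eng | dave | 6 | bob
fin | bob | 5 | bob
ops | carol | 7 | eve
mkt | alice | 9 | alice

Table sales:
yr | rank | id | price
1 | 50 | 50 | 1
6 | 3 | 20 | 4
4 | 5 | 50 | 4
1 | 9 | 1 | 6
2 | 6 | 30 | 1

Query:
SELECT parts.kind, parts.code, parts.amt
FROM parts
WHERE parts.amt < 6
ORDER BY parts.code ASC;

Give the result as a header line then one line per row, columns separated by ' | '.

== RESULT ==
parts.kind | parts.code | parts.amt
gray | X2 | 5

Derivation:
After WHERE (1 rows):
parts.code | parts.owner | parts.amt | parts.kind
X2 | alice | 5 | gray
After SELECT (1 rows):
parts.kind | parts.code | parts.amt
gray | X2 | 5
After ORDER BY (1 rows):
parts.kind | parts.code | parts.amt
gray | X2 | 5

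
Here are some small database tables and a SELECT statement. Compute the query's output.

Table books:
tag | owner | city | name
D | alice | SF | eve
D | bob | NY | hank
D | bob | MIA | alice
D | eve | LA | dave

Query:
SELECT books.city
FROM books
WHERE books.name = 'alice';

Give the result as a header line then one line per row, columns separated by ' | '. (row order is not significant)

After WHERE (1 rows):
books.tag | books.owner | books.city | books.name
D | bob | MIA | alice
After SELECT (1 rows):
books.city
MIA

== RESULT ==
books.city
MIA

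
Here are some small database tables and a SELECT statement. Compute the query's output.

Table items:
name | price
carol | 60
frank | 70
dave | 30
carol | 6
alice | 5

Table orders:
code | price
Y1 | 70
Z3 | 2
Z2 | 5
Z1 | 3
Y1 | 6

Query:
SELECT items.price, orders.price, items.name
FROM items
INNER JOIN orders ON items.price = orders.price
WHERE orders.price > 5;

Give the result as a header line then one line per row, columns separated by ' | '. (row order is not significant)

== RESULT ==
items.price | orders.price | items.name
70 | 70 | frank
6 | 6 | carol

Derivation:
After JOIN orders (3 rows):
items.name | items.price | orders.code | orders.price
frank | 70 | Y1 | 70
carol | 6 | Y1 | 6
alice | 5 | Z2 | 5
After WHERE (2 rows):
items.name | items.price | orders.code | orders.price
frank | 70 | Y1 | 70
carol | 6 | Y1 | 6
After SELECT (2 rows):
items.price | orders.price | items.name
70 | 70 | frank
6 | 6 | carol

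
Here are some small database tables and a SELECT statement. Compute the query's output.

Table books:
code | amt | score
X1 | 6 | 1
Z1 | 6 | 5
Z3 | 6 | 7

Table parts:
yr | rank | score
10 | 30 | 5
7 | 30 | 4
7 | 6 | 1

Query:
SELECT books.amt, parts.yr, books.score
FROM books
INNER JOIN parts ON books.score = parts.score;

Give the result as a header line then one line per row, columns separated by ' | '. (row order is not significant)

After JOIN parts (2 rows):
books.code | books.amt | books.score | parts.yr | parts.rank | parts.score
X1 | 6 | 1 | 7 | 6 | 1
Z1 | 6 | 5 | 10 | 30 | 5
After SELECT (2 rows):
books.amt | parts.yr | books.score
6 | 7 | 1
6 | 10 | 5

== RESULT ==
books.amt | parts.yr | books.score
6 | 7 | 1
6 | 10 | 5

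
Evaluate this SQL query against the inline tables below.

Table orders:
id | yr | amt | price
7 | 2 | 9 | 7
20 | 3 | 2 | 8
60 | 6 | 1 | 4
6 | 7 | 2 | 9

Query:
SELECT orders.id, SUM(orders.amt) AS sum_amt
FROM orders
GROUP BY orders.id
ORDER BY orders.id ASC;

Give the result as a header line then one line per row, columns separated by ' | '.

After GROUP BY (4 rows):
orders.id | sum_amt
7 | 9
20 | 2
60 | 1
6 | 2
After ORDER BY (4 rows):
orders.id | sum_amt
6 | 2
7 | 9
20 | 2
60 | 1

== RESULT ==
orders.id | sum_amt
6 | 2
7 | 9
20 | 2
60 | 1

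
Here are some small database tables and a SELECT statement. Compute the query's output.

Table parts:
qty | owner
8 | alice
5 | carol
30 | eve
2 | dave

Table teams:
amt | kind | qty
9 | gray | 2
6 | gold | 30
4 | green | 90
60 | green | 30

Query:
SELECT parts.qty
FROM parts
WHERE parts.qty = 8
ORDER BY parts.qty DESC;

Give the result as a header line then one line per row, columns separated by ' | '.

== RESULT ==
parts.qty
8

Derivation:
After WHERE (1 rows):
parts.qty | parts.owner
8 | alice
After SELECT (1 rows):
parts.qty
8
After ORDER BY (1 rows):
parts.qty
8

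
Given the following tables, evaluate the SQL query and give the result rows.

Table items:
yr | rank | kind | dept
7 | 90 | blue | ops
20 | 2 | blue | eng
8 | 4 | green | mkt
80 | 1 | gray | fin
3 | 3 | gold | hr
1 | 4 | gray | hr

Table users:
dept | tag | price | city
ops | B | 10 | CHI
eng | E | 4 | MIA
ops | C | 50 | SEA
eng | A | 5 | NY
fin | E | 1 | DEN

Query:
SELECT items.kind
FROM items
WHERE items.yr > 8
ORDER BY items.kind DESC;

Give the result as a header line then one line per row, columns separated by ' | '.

== RESULT ==
items.kind
gray
blue

Derivation:
After WHERE (2 rows):
items.yr | items.rank | items.kind | items.dept
20 | 2 | blue | eng
80 | 1 | gray | fin
After SELECT (2 rows):
items.kind
blue
gray
After ORDER BY (2 rows):
items.kind
gray
blue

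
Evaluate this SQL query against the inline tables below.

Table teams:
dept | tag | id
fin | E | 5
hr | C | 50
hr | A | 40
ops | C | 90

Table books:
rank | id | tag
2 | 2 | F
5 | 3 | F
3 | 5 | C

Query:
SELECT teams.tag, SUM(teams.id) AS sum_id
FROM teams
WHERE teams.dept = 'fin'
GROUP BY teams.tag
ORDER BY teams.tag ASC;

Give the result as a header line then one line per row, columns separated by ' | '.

After WHERE (1 rows):
teams.dept | teams.tag | teams.id
fin | E | 5
After GROUP BY (1 rows):
teams.tag | sum_id
E | 5
After ORDER BY (1 rows):
teams.tag | sum_id
E | 5

== RESULT ==
teams.tag | sum_id
E | 5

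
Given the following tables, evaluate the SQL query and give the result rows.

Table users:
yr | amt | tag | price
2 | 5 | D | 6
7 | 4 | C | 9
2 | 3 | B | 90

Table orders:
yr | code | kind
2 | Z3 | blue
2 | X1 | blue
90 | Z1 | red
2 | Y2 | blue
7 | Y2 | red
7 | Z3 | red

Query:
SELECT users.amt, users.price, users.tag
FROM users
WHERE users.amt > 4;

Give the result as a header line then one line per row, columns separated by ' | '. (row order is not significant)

After WHERE (1 rows):
users.yr | users.amt | users.tag | users.price
2 | 5 | D | 6
After SELECT (1 rows):
users.amt | users.price | users.tag
5 | 6 | D

== RESULT ==
users.amt | users.price | users.tag
5 | 6 | D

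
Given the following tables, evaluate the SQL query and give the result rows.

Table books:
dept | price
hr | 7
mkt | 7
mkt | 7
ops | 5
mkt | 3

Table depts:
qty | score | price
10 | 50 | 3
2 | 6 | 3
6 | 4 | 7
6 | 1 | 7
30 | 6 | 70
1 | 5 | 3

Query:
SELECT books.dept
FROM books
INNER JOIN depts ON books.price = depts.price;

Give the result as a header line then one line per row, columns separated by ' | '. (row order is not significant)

== RESULT ==
books.dept
hr
hr
mkt
mkt
mkt
mkt
mkt
mkt
mkt

Derivation:
After JOIN depts (9 rows):
books.dept | books.price | depts.qty | depts.score | depts.price
hr | 7 | 6 | 4 | 7
hr | 7 | 6 | 1 | 7
mkt | 7 | 6 | 4 | 7
mkt | 7 | 6 | 1 | 7
mkt | 7 | 6 | 4 | 7
mkt | 7 | 6 | 1 | 7
mkt | 3 | 10 | 50 | 3
mkt | 3 | 2 | 6 | 3
mkt | 3 | 1 | 5 | 3
After SELECT (9 rows):
books.dept
hr
hr
mkt
mkt
mkt
mkt
mkt
mkt
mkt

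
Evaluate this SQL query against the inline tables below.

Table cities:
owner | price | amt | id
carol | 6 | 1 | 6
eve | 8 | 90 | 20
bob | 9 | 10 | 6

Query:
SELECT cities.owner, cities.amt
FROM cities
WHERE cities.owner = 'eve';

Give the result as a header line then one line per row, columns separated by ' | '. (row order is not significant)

== RESULT ==
cities.owner | cities.amt
eve | 90

Derivation:
After WHERE (1 rows):
cities.owner | cities.price | cities.amt | cities.id
eve | 8 | 90 | 20
After SELECT (1 rows):
cities.owner | cities.amt
eve | 90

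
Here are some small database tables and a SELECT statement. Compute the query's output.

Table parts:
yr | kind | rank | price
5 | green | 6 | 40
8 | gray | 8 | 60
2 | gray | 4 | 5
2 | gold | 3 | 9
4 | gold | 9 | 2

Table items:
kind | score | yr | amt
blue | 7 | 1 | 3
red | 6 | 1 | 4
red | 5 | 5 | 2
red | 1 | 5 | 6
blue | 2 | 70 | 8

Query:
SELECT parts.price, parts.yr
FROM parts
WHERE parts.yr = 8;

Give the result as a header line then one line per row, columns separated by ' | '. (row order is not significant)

== RESULT ==
parts.price | parts.yr
60 | 8

Derivation:
After WHERE (1 rows):
parts.yr | parts.kind | parts.rank | parts.price
8 | gray | 8 | 60
After SELECT (1 rows):
parts.price | parts.yr
60 | 8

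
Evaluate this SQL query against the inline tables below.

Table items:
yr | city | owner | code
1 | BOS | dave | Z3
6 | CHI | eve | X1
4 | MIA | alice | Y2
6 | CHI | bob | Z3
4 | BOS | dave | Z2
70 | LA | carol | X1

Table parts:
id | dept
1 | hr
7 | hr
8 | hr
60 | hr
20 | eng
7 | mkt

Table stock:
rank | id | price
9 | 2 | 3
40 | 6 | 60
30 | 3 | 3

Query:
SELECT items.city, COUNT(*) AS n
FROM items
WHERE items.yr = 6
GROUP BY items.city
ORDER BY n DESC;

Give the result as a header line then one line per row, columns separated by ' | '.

After WHERE (2 rows):
items.yr | items.city | items.owner | items.code
6 | CHI | eve | X1
6 | CHI | bob | Z3
After GROUP BY (1 rows):
items.city | n
CHI | 2
After ORDER BY (1 rows):
items.city | n
CHI | 2

== RESULT ==
items.city | n
CHI | 2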